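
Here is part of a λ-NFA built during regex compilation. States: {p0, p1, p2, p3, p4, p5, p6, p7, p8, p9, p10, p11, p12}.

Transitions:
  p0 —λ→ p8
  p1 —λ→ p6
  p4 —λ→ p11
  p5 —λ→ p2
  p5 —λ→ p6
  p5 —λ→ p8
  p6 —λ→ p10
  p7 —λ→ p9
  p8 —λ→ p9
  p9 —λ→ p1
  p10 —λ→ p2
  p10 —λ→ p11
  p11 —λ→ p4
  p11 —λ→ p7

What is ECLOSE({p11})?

Start with {p11}.
From p11 via λ: add p4, p7.
From p7 via λ: add p9.
From p9 via λ: add p1.
From p1 via λ: add p6.
From p6 via λ: add p10.
From p10 via λ: add p2.
No new states can be added; the closed set is {p1, p2, p4, p6, p7, p9, p10, p11}.

{p1, p2, p4, p6, p7, p9, p10, p11}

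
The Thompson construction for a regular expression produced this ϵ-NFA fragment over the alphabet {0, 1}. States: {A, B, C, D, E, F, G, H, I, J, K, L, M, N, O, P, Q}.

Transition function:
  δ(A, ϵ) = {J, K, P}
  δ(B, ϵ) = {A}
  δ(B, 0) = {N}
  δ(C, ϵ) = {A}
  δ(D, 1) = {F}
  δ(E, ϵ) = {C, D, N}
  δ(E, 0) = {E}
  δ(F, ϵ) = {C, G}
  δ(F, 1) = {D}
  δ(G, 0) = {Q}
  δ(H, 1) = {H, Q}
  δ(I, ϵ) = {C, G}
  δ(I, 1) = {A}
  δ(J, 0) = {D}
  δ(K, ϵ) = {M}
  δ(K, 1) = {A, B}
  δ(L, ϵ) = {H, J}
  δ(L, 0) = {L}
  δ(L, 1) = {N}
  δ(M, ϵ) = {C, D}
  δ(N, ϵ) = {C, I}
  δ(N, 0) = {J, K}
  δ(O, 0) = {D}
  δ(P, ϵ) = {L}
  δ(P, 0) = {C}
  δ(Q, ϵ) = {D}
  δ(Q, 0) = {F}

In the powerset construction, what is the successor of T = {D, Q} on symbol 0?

Q on 0 → {F}.
No 0-transition from D.
Union after reading 0: {F}.
Now take the ϵ-closure:
From F via ϵ: add C, G.
From C via ϵ: add A.
From A via ϵ: add J, K, P.
From K via ϵ: add M.
From P via ϵ: add L.
From L via ϵ: add H.
From M via ϵ: add D.
No new states can be added; the closed set is {A, C, D, F, G, H, J, K, L, M, P}.

{A, C, D, F, G, H, J, K, L, M, P}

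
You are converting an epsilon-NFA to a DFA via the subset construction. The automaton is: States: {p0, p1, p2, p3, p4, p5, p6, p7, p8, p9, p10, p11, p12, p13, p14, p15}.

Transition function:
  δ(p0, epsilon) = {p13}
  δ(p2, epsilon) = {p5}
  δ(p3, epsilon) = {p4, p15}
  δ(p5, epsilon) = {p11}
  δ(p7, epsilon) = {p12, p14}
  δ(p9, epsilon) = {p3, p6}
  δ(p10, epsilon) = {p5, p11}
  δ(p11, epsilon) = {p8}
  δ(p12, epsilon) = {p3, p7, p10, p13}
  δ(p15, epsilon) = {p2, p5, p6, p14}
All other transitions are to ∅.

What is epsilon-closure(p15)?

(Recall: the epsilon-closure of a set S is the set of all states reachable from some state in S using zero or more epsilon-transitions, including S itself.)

Start with {p15}.
From p15 via epsilon: add p2, p5, p6, p14.
From p5 via epsilon: add p11.
From p11 via epsilon: add p8.
No new states can be added; the closed set is {p2, p5, p6, p8, p11, p14, p15}.

{p2, p5, p6, p8, p11, p14, p15}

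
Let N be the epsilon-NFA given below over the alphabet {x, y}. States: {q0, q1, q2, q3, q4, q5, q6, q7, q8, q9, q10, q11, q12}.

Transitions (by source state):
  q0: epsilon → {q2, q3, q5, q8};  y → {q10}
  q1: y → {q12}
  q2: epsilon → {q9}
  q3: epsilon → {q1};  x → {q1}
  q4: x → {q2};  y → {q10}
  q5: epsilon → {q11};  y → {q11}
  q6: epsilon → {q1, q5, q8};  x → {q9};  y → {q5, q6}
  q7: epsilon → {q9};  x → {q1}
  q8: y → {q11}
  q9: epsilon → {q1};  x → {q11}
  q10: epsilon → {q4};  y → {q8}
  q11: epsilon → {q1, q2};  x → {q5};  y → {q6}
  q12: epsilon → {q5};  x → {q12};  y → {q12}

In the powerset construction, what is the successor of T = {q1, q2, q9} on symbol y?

q1 on y → {q12}.
No y-transition from q2, q9.
Union after reading y: {q12}.
Now take the epsilon-closure:
From q12 via epsilon: add q5.
From q5 via epsilon: add q11.
From q11 via epsilon: add q1, q2.
From q2 via epsilon: add q9.
No new states can be added; the closed set is {q1, q2, q5, q9, q11, q12}.

{q1, q2, q5, q9, q11, q12}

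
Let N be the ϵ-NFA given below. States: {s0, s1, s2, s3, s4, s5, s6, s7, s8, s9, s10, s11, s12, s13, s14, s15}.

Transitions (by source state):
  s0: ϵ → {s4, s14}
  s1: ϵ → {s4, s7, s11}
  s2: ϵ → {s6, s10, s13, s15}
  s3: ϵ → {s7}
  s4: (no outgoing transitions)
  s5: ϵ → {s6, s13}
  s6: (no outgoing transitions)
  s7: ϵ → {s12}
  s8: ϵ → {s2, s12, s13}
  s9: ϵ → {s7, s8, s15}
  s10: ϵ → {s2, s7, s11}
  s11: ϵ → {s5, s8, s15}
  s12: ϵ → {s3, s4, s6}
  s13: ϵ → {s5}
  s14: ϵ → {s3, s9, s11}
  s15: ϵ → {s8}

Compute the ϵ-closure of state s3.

Start with {s3}.
From s3 via ϵ: add s7.
From s7 via ϵ: add s12.
From s12 via ϵ: add s4, s6.
No new states can be added; the closed set is {s3, s4, s6, s7, s12}.

{s3, s4, s6, s7, s12}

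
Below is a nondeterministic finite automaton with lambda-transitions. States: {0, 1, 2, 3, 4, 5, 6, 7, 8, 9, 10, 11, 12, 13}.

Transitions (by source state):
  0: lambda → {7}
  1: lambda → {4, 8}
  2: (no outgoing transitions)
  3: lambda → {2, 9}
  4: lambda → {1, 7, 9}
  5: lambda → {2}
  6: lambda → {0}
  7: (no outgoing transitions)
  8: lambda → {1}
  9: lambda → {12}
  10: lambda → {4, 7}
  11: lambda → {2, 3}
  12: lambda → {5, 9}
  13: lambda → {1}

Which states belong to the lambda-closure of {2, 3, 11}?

Start with {2, 3, 11}.
From 3 via lambda: add 9.
From 9 via lambda: add 12.
From 12 via lambda: add 5.
No new states can be added; the closed set is {2, 3, 5, 9, 11, 12}.

{2, 3, 5, 9, 11, 12}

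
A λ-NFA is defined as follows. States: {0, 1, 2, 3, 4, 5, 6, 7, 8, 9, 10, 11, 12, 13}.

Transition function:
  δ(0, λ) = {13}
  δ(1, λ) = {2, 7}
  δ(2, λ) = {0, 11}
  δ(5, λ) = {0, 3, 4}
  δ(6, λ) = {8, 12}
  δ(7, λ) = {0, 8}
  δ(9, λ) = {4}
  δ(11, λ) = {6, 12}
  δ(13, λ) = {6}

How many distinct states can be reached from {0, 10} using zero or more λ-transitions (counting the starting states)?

6

Start with {0, 10}.
From 0 via λ: add 13.
From 13 via λ: add 6.
From 6 via λ: add 8, 12.
λ-closure = {0, 6, 8, 10, 12, 13}, which has 6 states.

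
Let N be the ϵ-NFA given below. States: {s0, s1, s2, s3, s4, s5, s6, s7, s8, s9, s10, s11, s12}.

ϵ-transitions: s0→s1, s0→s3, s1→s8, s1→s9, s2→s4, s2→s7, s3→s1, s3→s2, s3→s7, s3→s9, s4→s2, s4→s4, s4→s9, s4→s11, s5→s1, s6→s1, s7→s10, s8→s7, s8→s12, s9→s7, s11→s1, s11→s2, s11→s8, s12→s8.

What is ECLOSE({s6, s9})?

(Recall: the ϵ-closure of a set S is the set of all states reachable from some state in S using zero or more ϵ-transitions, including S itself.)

{s1, s6, s7, s8, s9, s10, s12}

Start with {s6, s9}.
From s6 via ϵ: add s1.
From s9 via ϵ: add s7.
From s1 via ϵ: add s8.
From s7 via ϵ: add s10.
From s8 via ϵ: add s12.
No new states can be added; the closed set is {s1, s6, s7, s8, s9, s10, s12}.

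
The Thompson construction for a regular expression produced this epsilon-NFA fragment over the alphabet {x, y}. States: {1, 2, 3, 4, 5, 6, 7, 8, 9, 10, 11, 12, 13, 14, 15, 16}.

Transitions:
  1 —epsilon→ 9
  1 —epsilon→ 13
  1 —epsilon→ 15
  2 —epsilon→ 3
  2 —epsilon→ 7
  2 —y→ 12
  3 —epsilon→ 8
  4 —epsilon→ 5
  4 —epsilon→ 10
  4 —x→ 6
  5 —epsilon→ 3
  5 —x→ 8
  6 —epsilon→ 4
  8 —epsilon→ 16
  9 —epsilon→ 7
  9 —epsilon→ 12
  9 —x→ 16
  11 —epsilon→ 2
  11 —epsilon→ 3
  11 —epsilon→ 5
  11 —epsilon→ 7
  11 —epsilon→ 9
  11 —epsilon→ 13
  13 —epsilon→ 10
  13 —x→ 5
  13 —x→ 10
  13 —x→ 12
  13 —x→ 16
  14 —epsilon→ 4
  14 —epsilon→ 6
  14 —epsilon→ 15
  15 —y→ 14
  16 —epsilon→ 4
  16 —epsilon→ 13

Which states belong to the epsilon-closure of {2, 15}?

{2, 3, 4, 5, 7, 8, 10, 13, 15, 16}

Start with {2, 15}.
From 2 via epsilon: add 3, 7.
From 3 via epsilon: add 8.
From 8 via epsilon: add 16.
From 16 via epsilon: add 4, 13.
From 4 via epsilon: add 5, 10.
No new states can be added; the closed set is {2, 3, 4, 5, 7, 8, 10, 13, 15, 16}.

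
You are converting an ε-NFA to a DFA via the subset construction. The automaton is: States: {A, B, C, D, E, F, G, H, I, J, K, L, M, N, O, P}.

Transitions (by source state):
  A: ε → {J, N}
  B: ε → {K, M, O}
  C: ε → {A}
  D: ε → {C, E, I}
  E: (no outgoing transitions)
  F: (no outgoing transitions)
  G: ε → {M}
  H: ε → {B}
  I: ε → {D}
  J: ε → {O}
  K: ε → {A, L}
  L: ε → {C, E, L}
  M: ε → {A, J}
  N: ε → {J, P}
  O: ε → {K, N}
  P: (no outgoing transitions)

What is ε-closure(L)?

Start with {L}.
From L via ε: add C, E.
From C via ε: add A.
From A via ε: add J, N.
From J via ε: add O.
From N via ε: add P.
From O via ε: add K.
No new states can be added; the closed set is {A, C, E, J, K, L, N, O, P}.

{A, C, E, J, K, L, N, O, P}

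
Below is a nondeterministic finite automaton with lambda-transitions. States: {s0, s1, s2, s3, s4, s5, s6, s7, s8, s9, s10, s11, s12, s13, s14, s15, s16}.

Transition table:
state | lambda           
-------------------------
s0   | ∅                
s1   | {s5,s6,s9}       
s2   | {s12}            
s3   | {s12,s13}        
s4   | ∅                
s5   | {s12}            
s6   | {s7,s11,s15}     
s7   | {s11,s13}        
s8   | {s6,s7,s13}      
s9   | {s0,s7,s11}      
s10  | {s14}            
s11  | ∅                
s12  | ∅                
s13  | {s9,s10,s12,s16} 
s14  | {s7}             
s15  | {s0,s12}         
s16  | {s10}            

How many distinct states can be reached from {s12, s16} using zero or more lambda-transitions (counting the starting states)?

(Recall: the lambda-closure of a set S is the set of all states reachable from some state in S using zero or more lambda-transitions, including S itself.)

9

Start with {s12, s16}.
From s16 via lambda: add s10.
From s10 via lambda: add s14.
From s14 via lambda: add s7.
From s7 via lambda: add s11, s13.
From s13 via lambda: add s9.
From s9 via lambda: add s0.
lambda-closure = {s0, s7, s9, s10, s11, s12, s13, s14, s16}, which has 9 states.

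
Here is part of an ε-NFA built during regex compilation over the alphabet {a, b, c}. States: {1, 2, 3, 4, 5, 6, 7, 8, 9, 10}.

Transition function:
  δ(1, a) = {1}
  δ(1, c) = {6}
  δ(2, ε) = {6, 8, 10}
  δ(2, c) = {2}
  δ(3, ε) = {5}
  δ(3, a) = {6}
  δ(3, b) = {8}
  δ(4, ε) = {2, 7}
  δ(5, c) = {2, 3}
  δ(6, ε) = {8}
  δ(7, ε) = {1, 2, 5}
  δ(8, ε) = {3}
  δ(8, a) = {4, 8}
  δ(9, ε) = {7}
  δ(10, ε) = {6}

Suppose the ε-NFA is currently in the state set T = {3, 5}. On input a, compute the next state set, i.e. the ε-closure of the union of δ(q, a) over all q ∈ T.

3 on a → {6}.
No a-transition from 5.
Union after reading a: {6}.
Now take the ε-closure:
From 6 via ε: add 8.
From 8 via ε: add 3.
From 3 via ε: add 5.
No new states can be added; the closed set is {3, 5, 6, 8}.

{3, 5, 6, 8}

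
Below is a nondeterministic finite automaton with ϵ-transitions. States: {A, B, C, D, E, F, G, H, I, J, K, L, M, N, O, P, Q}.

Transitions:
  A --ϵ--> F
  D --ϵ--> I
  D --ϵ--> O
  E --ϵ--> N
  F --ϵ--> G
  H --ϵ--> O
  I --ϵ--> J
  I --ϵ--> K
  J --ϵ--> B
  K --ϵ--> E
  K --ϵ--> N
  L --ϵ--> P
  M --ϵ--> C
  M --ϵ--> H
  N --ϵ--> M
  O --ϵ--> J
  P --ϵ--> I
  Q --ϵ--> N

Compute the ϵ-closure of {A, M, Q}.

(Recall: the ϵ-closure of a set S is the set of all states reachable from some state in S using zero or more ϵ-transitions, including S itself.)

Start with {A, M, Q}.
From A via ϵ: add F.
From M via ϵ: add C, H.
From Q via ϵ: add N.
From F via ϵ: add G.
From H via ϵ: add O.
From O via ϵ: add J.
From J via ϵ: add B.
No new states can be added; the closed set is {A, B, C, F, G, H, J, M, N, O, Q}.

{A, B, C, F, G, H, J, M, N, O, Q}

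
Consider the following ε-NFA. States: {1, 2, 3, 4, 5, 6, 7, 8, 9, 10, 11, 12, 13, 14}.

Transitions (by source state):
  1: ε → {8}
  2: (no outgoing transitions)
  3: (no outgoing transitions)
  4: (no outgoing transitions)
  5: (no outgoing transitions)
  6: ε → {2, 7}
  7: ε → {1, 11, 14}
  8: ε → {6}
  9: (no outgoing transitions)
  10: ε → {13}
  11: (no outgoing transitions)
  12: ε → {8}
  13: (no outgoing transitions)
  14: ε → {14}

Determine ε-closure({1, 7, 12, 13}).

{1, 2, 6, 7, 8, 11, 12, 13, 14}

Start with {1, 7, 12, 13}.
From 1 via ε: add 8.
From 7 via ε: add 11, 14.
From 8 via ε: add 6.
From 6 via ε: add 2.
No new states can be added; the closed set is {1, 2, 6, 7, 8, 11, 12, 13, 14}.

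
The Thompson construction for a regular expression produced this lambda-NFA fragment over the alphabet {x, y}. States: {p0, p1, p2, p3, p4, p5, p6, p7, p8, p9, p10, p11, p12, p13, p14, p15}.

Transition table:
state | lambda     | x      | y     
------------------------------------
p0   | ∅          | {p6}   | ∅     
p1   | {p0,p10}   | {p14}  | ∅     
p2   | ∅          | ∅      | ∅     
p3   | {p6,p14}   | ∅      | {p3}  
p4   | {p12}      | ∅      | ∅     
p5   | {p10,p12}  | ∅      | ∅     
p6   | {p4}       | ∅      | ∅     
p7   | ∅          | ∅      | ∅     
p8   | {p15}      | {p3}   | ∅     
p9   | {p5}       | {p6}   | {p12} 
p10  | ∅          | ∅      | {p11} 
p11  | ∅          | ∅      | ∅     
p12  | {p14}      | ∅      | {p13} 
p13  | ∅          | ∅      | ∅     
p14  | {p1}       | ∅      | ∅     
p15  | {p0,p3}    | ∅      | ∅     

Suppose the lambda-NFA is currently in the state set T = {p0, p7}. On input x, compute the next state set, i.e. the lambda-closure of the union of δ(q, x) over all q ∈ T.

{p0, p1, p4, p6, p10, p12, p14}

p0 on x → {p6}.
No x-transition from p7.
Union after reading x: {p6}.
Now take the lambda-closure:
From p6 via lambda: add p4.
From p4 via lambda: add p12.
From p12 via lambda: add p14.
From p14 via lambda: add p1.
From p1 via lambda: add p0, p10.
No new states can be added; the closed set is {p0, p1, p4, p6, p10, p12, p14}.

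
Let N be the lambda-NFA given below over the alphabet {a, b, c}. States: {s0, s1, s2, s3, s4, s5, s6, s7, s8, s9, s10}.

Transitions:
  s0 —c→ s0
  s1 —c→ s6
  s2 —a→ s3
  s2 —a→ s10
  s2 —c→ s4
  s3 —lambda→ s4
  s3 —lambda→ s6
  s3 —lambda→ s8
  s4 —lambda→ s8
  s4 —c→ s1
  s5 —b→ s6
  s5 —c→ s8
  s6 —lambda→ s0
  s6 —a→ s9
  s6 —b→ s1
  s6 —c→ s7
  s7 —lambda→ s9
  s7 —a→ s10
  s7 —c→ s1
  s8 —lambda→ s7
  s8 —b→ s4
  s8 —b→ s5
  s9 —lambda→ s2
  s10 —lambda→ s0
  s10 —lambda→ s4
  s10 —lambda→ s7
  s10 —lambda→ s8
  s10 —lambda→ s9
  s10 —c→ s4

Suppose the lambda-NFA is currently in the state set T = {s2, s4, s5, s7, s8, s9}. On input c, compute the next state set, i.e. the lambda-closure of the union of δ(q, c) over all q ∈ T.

{s1, s2, s4, s7, s8, s9}

s2 on c → {s4}.
s4 on c → {s1}.
s5 on c → {s8}.
s7 on c → {s1}.
No c-transition from s8, s9.
Union after reading c: {s1, s4, s8}.
Now take the lambda-closure:
From s8 via lambda: add s7.
From s7 via lambda: add s9.
From s9 via lambda: add s2.
No new states can be added; the closed set is {s1, s2, s4, s7, s8, s9}.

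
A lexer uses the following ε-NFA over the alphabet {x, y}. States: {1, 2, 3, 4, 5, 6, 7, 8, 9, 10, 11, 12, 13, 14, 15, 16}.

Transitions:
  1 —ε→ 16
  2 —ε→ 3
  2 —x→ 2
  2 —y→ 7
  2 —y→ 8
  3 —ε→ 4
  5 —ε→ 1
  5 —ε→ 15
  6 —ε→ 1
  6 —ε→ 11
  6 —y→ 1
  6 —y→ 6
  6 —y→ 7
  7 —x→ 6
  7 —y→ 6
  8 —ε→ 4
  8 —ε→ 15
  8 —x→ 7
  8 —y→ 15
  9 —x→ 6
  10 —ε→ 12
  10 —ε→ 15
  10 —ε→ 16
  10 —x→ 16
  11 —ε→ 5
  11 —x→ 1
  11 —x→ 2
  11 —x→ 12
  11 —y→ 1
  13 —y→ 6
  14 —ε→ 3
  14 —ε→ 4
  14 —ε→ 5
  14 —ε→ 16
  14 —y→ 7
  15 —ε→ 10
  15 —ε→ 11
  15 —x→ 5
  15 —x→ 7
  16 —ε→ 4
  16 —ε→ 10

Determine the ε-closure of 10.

Start with {10}.
From 10 via ε: add 12, 15, 16.
From 15 via ε: add 11.
From 16 via ε: add 4.
From 11 via ε: add 5.
From 5 via ε: add 1.
No new states can be added; the closed set is {1, 4, 5, 10, 11, 12, 15, 16}.

{1, 4, 5, 10, 11, 12, 15, 16}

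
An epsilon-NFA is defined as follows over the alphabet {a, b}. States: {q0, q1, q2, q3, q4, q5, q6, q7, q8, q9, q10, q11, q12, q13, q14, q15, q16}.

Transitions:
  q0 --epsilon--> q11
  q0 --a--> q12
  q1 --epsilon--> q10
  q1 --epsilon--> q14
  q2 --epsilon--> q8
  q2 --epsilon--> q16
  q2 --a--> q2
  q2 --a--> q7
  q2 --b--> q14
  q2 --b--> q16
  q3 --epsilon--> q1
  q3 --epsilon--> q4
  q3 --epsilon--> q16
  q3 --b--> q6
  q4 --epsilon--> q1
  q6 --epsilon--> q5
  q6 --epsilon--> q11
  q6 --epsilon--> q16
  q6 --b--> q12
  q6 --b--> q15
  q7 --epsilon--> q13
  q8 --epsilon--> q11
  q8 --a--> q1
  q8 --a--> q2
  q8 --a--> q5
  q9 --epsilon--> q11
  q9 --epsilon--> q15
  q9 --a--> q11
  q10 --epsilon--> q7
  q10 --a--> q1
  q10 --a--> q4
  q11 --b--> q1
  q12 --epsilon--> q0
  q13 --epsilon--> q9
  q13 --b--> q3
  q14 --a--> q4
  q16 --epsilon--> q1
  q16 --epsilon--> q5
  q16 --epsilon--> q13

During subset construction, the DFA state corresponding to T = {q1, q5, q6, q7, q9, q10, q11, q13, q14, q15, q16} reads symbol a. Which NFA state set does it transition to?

{q1, q4, q7, q9, q10, q11, q13, q14, q15}

q9 on a → {q11}.
q10 on a → {q1, q4}.
q14 on a → {q4}.
No a-transition from q1, q5, q6, q7, q11, q13, q15, q16.
Union after reading a: {q1, q4, q11}.
Now take the epsilon-closure:
From q1 via epsilon: add q10, q14.
From q10 via epsilon: add q7.
From q7 via epsilon: add q13.
From q13 via epsilon: add q9.
From q9 via epsilon: add q15.
No new states can be added; the closed set is {q1, q4, q7, q9, q10, q11, q13, q14, q15}.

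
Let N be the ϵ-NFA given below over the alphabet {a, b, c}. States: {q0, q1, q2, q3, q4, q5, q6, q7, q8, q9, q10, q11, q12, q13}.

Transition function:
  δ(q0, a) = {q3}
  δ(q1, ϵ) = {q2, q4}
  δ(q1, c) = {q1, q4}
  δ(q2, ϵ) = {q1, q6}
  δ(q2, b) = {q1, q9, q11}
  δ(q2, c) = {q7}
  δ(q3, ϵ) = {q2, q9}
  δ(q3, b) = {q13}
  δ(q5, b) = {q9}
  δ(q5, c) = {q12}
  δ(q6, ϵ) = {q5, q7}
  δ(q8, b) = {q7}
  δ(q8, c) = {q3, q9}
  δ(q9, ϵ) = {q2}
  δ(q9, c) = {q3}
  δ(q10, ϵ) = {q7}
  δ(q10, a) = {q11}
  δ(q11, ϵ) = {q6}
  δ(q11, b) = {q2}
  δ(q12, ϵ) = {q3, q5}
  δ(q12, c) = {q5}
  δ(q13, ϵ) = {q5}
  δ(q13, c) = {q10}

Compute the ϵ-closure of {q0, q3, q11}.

{q0, q1, q2, q3, q4, q5, q6, q7, q9, q11}

Start with {q0, q3, q11}.
From q3 via ϵ: add q2, q9.
From q11 via ϵ: add q6.
From q2 via ϵ: add q1.
From q6 via ϵ: add q5, q7.
From q1 via ϵ: add q4.
No new states can be added; the closed set is {q0, q1, q2, q3, q4, q5, q6, q7, q9, q11}.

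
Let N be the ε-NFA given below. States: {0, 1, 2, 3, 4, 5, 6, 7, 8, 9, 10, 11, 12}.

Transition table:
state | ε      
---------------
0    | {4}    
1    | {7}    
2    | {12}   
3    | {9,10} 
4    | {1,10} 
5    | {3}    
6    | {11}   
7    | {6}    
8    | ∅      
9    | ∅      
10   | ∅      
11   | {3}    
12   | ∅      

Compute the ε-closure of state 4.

{1, 3, 4, 6, 7, 9, 10, 11}

Start with {4}.
From 4 via ε: add 1, 10.
From 1 via ε: add 7.
From 7 via ε: add 6.
From 6 via ε: add 11.
From 11 via ε: add 3.
From 3 via ε: add 9.
No new states can be added; the closed set is {1, 3, 4, 6, 7, 9, 10, 11}.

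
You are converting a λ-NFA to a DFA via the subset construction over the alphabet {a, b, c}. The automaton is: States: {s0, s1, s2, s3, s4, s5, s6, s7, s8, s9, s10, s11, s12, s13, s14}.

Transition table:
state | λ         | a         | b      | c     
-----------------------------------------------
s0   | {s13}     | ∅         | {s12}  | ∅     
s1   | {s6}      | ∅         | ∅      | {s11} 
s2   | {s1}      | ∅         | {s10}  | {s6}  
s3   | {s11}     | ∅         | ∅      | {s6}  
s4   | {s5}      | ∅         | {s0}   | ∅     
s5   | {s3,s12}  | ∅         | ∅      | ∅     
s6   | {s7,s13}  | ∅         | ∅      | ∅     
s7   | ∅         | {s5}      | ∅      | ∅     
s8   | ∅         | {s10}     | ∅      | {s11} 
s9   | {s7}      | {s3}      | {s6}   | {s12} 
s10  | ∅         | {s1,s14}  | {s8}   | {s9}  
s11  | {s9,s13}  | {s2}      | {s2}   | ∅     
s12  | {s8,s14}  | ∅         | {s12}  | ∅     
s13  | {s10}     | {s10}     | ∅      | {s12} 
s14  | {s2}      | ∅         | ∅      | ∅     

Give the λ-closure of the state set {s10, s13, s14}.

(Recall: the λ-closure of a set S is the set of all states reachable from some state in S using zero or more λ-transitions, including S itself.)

Start with {s10, s13, s14}.
From s14 via λ: add s2.
From s2 via λ: add s1.
From s1 via λ: add s6.
From s6 via λ: add s7.
No new states can be added; the closed set is {s1, s2, s6, s7, s10, s13, s14}.

{s1, s2, s6, s7, s10, s13, s14}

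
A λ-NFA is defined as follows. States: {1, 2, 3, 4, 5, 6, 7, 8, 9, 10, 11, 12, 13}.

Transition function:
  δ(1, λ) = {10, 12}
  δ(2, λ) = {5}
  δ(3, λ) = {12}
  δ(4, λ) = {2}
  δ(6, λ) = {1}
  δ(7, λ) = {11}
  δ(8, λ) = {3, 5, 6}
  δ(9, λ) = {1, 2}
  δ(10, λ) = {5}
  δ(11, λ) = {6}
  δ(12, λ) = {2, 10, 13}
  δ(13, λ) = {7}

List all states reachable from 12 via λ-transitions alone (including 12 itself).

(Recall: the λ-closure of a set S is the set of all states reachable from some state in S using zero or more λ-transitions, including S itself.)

Start with {12}.
From 12 via λ: add 2, 10, 13.
From 2 via λ: add 5.
From 13 via λ: add 7.
From 7 via λ: add 11.
From 11 via λ: add 6.
From 6 via λ: add 1.
No new states can be added; the closed set is {1, 2, 5, 6, 7, 10, 11, 12, 13}.

{1, 2, 5, 6, 7, 10, 11, 12, 13}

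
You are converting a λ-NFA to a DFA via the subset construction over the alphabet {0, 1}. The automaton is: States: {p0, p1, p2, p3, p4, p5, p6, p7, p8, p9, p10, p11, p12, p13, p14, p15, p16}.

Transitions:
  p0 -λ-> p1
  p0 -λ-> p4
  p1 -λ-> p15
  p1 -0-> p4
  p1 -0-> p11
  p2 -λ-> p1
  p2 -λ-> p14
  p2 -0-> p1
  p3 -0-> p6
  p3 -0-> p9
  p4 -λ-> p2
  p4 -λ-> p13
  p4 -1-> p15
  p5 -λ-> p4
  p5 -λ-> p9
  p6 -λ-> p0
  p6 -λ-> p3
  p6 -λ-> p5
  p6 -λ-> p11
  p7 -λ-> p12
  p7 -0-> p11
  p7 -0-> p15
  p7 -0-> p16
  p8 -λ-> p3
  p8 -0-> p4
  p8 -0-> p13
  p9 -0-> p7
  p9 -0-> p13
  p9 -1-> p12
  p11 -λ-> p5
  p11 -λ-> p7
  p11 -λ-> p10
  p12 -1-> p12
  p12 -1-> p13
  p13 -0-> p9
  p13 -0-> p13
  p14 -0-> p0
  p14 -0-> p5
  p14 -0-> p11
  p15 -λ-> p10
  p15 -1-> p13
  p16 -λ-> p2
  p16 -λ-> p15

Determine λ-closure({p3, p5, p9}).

Start with {p3, p5, p9}.
From p5 via λ: add p4.
From p4 via λ: add p2, p13.
From p2 via λ: add p1, p14.
From p1 via λ: add p15.
From p15 via λ: add p10.
No new states can be added; the closed set is {p1, p2, p3, p4, p5, p9, p10, p13, p14, p15}.

{p1, p2, p3, p4, p5, p9, p10, p13, p14, p15}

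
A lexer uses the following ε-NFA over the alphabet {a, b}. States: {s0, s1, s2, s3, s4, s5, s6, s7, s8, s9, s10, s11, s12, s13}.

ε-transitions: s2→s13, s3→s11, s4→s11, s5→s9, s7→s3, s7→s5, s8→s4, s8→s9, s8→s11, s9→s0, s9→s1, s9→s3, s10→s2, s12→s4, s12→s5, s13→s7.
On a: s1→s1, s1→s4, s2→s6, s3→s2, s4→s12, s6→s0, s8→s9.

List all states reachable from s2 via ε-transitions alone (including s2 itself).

Start with {s2}.
From s2 via ε: add s13.
From s13 via ε: add s7.
From s7 via ε: add s3, s5.
From s3 via ε: add s11.
From s5 via ε: add s9.
From s9 via ε: add s0, s1.
No new states can be added; the closed set is {s0, s1, s2, s3, s5, s7, s9, s11, s13}.

{s0, s1, s2, s3, s5, s7, s9, s11, s13}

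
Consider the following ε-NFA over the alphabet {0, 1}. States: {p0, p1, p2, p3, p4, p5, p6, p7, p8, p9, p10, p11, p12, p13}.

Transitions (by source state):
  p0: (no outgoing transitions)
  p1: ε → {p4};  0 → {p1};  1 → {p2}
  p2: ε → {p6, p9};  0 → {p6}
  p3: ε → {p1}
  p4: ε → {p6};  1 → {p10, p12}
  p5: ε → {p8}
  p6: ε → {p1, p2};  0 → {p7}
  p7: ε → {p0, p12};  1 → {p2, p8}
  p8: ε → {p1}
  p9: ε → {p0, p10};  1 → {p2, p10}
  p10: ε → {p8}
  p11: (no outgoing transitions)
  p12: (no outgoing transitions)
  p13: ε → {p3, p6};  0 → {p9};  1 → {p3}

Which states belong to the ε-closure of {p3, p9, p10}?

{p0, p1, p2, p3, p4, p6, p8, p9, p10}

Start with {p3, p9, p10}.
From p3 via ε: add p1.
From p9 via ε: add p0.
From p10 via ε: add p8.
From p1 via ε: add p4.
From p4 via ε: add p6.
From p6 via ε: add p2.
No new states can be added; the closed set is {p0, p1, p2, p3, p4, p6, p8, p9, p10}.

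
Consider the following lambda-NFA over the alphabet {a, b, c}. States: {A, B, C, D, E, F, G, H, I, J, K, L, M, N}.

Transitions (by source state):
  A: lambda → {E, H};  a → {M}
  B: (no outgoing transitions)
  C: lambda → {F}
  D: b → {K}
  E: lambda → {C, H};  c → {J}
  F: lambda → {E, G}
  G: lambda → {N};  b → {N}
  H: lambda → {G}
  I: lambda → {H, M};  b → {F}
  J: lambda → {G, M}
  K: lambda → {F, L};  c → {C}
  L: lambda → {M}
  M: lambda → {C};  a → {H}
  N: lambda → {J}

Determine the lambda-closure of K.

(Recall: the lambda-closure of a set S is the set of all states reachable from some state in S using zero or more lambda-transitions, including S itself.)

{C, E, F, G, H, J, K, L, M, N}

Start with {K}.
From K via lambda: add F, L.
From F via lambda: add E, G.
From L via lambda: add M.
From E via lambda: add C, H.
From G via lambda: add N.
From N via lambda: add J.
No new states can be added; the closed set is {C, E, F, G, H, J, K, L, M, N}.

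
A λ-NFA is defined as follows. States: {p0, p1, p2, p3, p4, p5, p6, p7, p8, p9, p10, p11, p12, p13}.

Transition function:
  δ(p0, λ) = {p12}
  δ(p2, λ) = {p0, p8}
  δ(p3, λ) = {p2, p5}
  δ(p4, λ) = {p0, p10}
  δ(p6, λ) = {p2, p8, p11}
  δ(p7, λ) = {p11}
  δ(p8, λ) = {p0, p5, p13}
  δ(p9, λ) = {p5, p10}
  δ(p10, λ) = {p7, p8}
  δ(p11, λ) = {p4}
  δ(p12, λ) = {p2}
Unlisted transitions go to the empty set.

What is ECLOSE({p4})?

Start with {p4}.
From p4 via λ: add p0, p10.
From p0 via λ: add p12.
From p10 via λ: add p7, p8.
From p7 via λ: add p11.
From p8 via λ: add p5, p13.
From p12 via λ: add p2.
No new states can be added; the closed set is {p0, p2, p4, p5, p7, p8, p10, p11, p12, p13}.

{p0, p2, p4, p5, p7, p8, p10, p11, p12, p13}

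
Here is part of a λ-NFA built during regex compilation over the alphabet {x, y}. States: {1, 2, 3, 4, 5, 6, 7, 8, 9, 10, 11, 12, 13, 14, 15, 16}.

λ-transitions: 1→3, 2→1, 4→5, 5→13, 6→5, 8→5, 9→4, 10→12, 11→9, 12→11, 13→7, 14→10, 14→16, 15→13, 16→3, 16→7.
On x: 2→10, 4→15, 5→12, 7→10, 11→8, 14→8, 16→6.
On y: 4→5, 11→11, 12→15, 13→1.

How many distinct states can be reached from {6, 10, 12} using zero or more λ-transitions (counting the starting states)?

9

Start with {6, 10, 12}.
From 6 via λ: add 5.
From 12 via λ: add 11.
From 5 via λ: add 13.
From 11 via λ: add 9.
From 9 via λ: add 4.
From 13 via λ: add 7.
λ-closure = {4, 5, 6, 7, 9, 10, 11, 12, 13}, which has 9 states.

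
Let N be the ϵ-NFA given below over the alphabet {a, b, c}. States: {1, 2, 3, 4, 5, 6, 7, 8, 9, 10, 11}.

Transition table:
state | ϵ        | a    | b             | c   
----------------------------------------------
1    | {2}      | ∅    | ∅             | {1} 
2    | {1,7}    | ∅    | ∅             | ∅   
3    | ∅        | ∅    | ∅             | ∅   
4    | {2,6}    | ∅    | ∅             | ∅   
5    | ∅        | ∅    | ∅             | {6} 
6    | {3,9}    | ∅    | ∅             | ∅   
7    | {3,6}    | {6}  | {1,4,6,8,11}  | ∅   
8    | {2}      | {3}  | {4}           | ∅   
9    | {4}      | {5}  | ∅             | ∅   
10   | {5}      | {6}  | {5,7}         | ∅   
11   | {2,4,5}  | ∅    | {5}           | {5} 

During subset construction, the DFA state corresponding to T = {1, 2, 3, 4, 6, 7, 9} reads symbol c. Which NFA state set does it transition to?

{1, 2, 3, 4, 6, 7, 9}

1 on c → {1}.
No c-transition from 2, 3, 4, 6, 7, 9.
Union after reading c: {1}.
Now take the ϵ-closure:
From 1 via ϵ: add 2.
From 2 via ϵ: add 7.
From 7 via ϵ: add 3, 6.
From 6 via ϵ: add 9.
From 9 via ϵ: add 4.
No new states can be added; the closed set is {1, 2, 3, 4, 6, 7, 9}.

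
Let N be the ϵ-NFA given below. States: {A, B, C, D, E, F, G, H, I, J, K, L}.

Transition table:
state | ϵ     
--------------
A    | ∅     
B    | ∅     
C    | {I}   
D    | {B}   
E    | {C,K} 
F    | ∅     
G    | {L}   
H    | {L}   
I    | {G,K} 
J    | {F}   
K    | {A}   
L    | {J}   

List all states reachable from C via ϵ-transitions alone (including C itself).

{A, C, F, G, I, J, K, L}

Start with {C}.
From C via ϵ: add I.
From I via ϵ: add G, K.
From G via ϵ: add L.
From K via ϵ: add A.
From L via ϵ: add J.
From J via ϵ: add F.
No new states can be added; the closed set is {A, C, F, G, I, J, K, L}.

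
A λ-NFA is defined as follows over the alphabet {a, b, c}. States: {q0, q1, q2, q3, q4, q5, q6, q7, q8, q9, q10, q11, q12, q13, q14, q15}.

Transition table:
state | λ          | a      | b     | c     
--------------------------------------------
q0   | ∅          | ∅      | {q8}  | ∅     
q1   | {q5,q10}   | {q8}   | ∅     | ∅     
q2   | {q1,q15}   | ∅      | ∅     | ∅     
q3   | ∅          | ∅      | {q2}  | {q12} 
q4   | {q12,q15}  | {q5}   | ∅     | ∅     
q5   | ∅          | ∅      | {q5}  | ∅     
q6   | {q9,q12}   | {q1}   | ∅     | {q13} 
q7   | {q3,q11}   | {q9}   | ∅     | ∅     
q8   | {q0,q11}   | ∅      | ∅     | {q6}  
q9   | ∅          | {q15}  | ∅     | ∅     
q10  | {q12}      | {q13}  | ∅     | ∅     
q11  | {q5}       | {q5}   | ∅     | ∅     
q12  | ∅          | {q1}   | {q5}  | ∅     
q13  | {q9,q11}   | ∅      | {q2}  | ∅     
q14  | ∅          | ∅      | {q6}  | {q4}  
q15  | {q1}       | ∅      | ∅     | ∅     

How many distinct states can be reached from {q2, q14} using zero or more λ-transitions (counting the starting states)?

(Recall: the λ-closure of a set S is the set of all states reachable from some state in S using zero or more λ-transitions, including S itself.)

Start with {q2, q14}.
From q2 via λ: add q1, q15.
From q1 via λ: add q5, q10.
From q10 via λ: add q12.
λ-closure = {q1, q2, q5, q10, q12, q14, q15}, which has 7 states.

7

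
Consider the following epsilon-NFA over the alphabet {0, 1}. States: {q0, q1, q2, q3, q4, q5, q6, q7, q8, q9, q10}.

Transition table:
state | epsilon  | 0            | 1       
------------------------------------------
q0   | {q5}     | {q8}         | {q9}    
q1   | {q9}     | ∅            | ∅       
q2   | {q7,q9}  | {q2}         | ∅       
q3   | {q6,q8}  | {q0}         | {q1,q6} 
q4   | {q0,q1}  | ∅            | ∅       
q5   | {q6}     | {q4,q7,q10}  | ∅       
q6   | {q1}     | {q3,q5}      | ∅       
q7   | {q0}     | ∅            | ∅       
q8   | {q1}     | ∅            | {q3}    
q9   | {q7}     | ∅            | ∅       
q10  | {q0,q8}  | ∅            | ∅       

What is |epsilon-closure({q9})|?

Start with {q9}.
From q9 via epsilon: add q7.
From q7 via epsilon: add q0.
From q0 via epsilon: add q5.
From q5 via epsilon: add q6.
From q6 via epsilon: add q1.
epsilon-closure = {q0, q1, q5, q6, q7, q9}, which has 6 states.

6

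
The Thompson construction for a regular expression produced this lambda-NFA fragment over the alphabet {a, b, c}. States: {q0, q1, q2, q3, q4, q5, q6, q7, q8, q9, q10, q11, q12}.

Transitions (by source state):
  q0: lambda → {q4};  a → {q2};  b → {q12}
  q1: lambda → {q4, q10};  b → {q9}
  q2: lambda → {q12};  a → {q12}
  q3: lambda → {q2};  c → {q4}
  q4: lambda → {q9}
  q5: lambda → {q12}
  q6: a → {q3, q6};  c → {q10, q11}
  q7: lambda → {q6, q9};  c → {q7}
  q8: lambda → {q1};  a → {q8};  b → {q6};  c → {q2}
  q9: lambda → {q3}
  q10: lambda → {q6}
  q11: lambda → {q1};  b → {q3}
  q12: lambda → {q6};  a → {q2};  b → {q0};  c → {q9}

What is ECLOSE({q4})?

Start with {q4}.
From q4 via lambda: add q9.
From q9 via lambda: add q3.
From q3 via lambda: add q2.
From q2 via lambda: add q12.
From q12 via lambda: add q6.
No new states can be added; the closed set is {q2, q3, q4, q6, q9, q12}.

{q2, q3, q4, q6, q9, q12}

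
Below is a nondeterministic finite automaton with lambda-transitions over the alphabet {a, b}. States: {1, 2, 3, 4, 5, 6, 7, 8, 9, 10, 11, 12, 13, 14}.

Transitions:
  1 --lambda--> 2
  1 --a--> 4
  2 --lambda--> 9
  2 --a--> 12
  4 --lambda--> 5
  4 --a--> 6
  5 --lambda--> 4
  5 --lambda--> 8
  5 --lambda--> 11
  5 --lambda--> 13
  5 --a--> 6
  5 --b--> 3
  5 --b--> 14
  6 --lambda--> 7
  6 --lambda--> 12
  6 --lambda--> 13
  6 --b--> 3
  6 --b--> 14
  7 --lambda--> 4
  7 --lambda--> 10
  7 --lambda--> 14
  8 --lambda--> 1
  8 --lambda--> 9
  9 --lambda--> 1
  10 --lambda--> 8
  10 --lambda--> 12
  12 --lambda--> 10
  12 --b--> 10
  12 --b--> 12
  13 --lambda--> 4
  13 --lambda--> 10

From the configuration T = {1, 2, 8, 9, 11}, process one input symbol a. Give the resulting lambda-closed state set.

1 on a → {4}.
2 on a → {12}.
No a-transition from 8, 9, 11.
Union after reading a: {4, 12}.
Now take the lambda-closure:
From 4 via lambda: add 5.
From 12 via lambda: add 10.
From 5 via lambda: add 8, 11, 13.
From 8 via lambda: add 1, 9.
From 1 via lambda: add 2.
No new states can be added; the closed set is {1, 2, 4, 5, 8, 9, 10, 11, 12, 13}.

{1, 2, 4, 5, 8, 9, 10, 11, 12, 13}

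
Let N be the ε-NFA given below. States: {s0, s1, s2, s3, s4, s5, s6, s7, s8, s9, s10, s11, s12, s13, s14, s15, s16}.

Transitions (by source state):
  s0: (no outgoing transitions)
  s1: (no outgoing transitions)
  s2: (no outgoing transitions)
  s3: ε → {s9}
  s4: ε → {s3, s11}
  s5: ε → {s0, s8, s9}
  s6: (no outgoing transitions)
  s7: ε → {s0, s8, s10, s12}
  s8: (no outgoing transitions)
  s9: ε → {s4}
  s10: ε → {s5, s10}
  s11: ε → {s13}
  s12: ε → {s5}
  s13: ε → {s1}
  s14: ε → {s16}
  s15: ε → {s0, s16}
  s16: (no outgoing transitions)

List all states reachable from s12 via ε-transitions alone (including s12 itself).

{s0, s1, s3, s4, s5, s8, s9, s11, s12, s13}

Start with {s12}.
From s12 via ε: add s5.
From s5 via ε: add s0, s8, s9.
From s9 via ε: add s4.
From s4 via ε: add s3, s11.
From s11 via ε: add s13.
From s13 via ε: add s1.
No new states can be added; the closed set is {s0, s1, s3, s4, s5, s8, s9, s11, s12, s13}.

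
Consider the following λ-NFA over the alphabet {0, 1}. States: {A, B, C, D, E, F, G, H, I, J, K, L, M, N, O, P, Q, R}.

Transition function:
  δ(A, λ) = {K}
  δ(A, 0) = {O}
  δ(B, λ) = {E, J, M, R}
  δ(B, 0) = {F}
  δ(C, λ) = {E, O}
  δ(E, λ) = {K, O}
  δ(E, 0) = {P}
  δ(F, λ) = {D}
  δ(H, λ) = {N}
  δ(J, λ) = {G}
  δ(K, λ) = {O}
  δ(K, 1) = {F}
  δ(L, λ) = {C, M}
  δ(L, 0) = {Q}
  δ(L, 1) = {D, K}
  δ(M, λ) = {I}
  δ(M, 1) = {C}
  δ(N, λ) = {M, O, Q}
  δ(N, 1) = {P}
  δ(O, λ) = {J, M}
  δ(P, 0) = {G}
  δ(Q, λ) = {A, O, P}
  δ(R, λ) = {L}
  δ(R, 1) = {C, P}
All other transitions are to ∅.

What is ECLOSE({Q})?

{A, G, I, J, K, M, O, P, Q}

Start with {Q}.
From Q via λ: add A, O, P.
From A via λ: add K.
From O via λ: add J, M.
From J via λ: add G.
From M via λ: add I.
No new states can be added; the closed set is {A, G, I, J, K, M, O, P, Q}.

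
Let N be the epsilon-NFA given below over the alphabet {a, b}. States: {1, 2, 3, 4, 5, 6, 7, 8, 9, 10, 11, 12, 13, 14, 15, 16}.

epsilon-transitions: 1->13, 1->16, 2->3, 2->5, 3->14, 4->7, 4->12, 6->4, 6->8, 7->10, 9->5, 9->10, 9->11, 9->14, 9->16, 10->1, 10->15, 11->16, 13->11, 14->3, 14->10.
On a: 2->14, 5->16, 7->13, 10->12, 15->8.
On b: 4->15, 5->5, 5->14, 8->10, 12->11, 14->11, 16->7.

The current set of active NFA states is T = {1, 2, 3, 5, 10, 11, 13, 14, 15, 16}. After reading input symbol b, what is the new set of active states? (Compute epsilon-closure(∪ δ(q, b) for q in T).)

{1, 3, 5, 7, 10, 11, 13, 14, 15, 16}

5 on b → {5, 14}.
14 on b → {11}.
16 on b → {7}.
No b-transition from 1, 2, 3, 10, 11, 13, 15.
Union after reading b: {5, 7, 11, 14}.
Now take the epsilon-closure:
From 7 via epsilon: add 10.
From 11 via epsilon: add 16.
From 14 via epsilon: add 3.
From 10 via epsilon: add 1, 15.
From 1 via epsilon: add 13.
No new states can be added; the closed set is {1, 3, 5, 7, 10, 11, 13, 14, 15, 16}.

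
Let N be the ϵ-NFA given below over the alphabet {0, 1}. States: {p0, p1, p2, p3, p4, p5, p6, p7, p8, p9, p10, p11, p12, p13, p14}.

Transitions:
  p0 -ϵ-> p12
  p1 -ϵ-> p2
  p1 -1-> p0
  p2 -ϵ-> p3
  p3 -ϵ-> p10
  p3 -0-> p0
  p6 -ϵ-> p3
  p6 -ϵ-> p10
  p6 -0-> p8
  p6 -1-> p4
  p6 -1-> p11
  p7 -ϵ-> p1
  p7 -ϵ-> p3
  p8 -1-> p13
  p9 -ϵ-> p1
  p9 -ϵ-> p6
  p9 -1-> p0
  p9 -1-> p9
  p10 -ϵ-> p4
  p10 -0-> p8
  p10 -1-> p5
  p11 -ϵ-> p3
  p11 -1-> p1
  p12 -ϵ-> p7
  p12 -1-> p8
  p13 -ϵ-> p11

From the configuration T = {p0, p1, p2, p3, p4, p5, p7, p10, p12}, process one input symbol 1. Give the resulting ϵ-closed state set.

p1 on 1 → {p0}.
p10 on 1 → {p5}.
p12 on 1 → {p8}.
No 1-transition from p0, p2, p3, p4, p5, p7.
Union after reading 1: {p0, p5, p8}.
Now take the ϵ-closure:
From p0 via ϵ: add p12.
From p12 via ϵ: add p7.
From p7 via ϵ: add p1, p3.
From p1 via ϵ: add p2.
From p3 via ϵ: add p10.
From p10 via ϵ: add p4.
No new states can be added; the closed set is {p0, p1, p2, p3, p4, p5, p7, p8, p10, p12}.

{p0, p1, p2, p3, p4, p5, p7, p8, p10, p12}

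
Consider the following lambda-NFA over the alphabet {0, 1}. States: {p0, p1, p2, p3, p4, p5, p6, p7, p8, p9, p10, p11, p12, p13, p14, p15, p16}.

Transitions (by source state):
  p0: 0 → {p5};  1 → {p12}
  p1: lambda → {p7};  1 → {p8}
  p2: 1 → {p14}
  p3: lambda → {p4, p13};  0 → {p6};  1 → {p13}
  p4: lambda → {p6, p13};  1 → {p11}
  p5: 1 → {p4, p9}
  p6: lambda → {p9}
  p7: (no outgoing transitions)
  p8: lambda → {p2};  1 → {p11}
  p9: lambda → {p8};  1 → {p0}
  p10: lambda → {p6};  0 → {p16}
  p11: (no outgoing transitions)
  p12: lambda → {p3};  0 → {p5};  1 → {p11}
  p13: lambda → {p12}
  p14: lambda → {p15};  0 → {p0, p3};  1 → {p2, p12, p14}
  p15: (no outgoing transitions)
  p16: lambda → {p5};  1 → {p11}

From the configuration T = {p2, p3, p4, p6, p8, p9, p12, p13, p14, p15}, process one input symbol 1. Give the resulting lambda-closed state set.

p2 on 1 → {p14}.
p3 on 1 → {p13}.
p4 on 1 → {p11}.
p8 on 1 → {p11}.
p9 on 1 → {p0}.
p12 on 1 → {p11}.
p14 on 1 → {p2, p12, p14}.
No 1-transition from p6, p13, p15.
Union after reading 1: {p0, p2, p11, p12, p13, p14}.
Now take the lambda-closure:
From p12 via lambda: add p3.
From p14 via lambda: add p15.
From p3 via lambda: add p4.
From p4 via lambda: add p6.
From p6 via lambda: add p9.
From p9 via lambda: add p8.
No new states can be added; the closed set is {p0, p2, p3, p4, p6, p8, p9, p11, p12, p13, p14, p15}.

{p0, p2, p3, p4, p6, p8, p9, p11, p12, p13, p14, p15}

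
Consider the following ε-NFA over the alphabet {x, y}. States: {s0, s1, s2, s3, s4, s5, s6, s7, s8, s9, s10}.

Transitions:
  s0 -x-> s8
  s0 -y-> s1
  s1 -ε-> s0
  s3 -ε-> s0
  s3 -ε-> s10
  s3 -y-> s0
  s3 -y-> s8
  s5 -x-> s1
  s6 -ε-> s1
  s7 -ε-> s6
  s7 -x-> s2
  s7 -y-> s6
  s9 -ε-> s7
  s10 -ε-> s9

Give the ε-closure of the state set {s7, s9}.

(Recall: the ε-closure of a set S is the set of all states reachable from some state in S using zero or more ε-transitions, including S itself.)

{s0, s1, s6, s7, s9}

Start with {s7, s9}.
From s7 via ε: add s6.
From s6 via ε: add s1.
From s1 via ε: add s0.
No new states can be added; the closed set is {s0, s1, s6, s7, s9}.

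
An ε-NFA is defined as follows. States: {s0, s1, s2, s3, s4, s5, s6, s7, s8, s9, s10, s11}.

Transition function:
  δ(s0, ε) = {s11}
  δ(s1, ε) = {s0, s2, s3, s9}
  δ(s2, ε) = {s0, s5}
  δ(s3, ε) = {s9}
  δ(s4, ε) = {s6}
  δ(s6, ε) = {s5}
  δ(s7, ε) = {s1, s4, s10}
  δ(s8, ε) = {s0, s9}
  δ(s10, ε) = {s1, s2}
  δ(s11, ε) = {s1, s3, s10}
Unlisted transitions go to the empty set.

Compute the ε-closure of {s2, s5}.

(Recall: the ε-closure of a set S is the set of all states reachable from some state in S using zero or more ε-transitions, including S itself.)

{s0, s1, s2, s3, s5, s9, s10, s11}

Start with {s2, s5}.
From s2 via ε: add s0.
From s0 via ε: add s11.
From s11 via ε: add s1, s3, s10.
From s1 via ε: add s9.
No new states can be added; the closed set is {s0, s1, s2, s3, s5, s9, s10, s11}.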